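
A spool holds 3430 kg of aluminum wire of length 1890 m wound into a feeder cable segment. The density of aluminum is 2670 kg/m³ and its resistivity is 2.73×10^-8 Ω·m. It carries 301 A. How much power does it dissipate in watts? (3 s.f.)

A = m/(density·L) = 3430/(2670×1890) = 6.7971e-04 m²
R = ρL/A = (2.73×10^-8)(1890)/(6.7971e-04) = 0.07591 Ω
P = I²R = (301)² × 0.07591 = 6880 W

6880 W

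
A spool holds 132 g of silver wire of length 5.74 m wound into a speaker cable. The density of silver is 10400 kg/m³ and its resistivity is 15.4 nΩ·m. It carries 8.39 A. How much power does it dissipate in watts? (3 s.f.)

2.81 W

ρ = 15.4 nΩ·m = 1.54×10^-8 Ω·m
A = m/(density·L) = 0.132/(10400×5.74) = 2.2112e-06 m²
R = ρL/A = (1.54×10^-8)(5.74)/(2.2112e-06) = 0.03998 Ω
P = I²R = (8.39)² × 0.03998 = 2.81 W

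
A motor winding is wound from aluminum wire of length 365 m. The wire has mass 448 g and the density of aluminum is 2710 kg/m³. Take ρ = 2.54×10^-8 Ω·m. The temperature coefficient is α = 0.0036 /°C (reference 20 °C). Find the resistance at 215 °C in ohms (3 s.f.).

A = m/(density·L) = 0.448/(2710×365) = 4.5291e-07 m²
R = ρL/A = (2.54×10^-8)(365)/(4.5291e-07) = 20.47 Ω
R(215 °C) = 20.47 × (1 + 0.0036×195) = 34.8 Ω

34.8 Ω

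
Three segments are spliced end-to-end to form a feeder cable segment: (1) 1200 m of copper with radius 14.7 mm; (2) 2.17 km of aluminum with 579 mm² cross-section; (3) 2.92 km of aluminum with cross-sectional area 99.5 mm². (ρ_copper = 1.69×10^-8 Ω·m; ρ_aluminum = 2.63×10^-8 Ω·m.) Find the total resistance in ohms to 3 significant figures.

Seg 1: A = πr² = π(1.4700e-02 m)² = 6.789e-04 m²
R_1 = (1.69×10^-8)(1200)/(6.789e-04) = 0.02987 Ω
Seg 2: A = 579 mm² = 5.790e-04 m²
R_2 = (2.63×10^-8)(2170)/(5.790e-04) = 0.09857 Ω
Seg 3: A = 99.5 mm² = 9.950e-05 m²
R_3 = (2.63×10^-8)(2920)/(9.950e-05) = 0.7718 Ω
R_total = R_1 + R_2 + R_3 = 0.900 Ω

0.900 Ω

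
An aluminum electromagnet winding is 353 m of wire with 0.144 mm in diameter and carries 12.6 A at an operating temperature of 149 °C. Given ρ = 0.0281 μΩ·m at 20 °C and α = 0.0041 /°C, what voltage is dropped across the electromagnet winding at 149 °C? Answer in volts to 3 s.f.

ρ = 0.0281 μΩ·m = 2.81×10^-8 Ω·m
A = π(d/2)² = π(7.2000e-05 m)² = 1.629e-08 m²
R₍20₎ = ρL/A = (2.81×10^-8)(353)/(1.629e-08) = 609.1 Ω
R₍149₎ = R₍20₎(1 + αΔT) = 609.1 × (1 + 0.0041×129) = 931.2 Ω
V = IR = 12.6 × 931.2 = 11700 V

11700 V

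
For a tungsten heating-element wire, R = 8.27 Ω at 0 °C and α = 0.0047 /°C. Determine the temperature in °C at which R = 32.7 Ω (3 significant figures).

R = R₀(1 + α(T − T₀)) ⇒ T = T₀ + (R/R₀ − 1)/α
T = 0 + (32.7/8.27 − 1)/0.0047 = 0 + (2.954)/0.0047 = 629 °C

629 °C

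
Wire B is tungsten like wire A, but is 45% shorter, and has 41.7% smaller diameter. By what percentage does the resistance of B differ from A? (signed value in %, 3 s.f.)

61.8%

R ∝ L/d², so R_B/R_A = (1 − 45/100) × (1 − 41.7/100)⁻²
= 0.55 × 2.942 = 1.618
(R_B − R_A)/R_A = 1.618 − 1 = 61.8%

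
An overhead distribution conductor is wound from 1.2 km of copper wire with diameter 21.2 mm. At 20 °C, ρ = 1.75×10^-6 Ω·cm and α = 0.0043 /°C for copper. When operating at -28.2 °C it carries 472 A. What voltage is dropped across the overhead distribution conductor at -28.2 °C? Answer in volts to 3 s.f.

ρ = 1.75×10^-6 Ω·cm = 1.75×10^-8 Ω·m
A = π(d/2)² = π(1.0600e-02 m)² = 3.530e-04 m²
R₍20₎ = ρL/A = (1.75×10^-8)(1200)/(3.530e-04) = 0.05949 Ω
R₍-28.2₎ = R₍20₎(1 + αΔT) = 0.05949 × (1 + 0.0043×-48.2) = 0.04716 Ω
V = IR = 472 × 0.04716 = 22.3 V

22.3 V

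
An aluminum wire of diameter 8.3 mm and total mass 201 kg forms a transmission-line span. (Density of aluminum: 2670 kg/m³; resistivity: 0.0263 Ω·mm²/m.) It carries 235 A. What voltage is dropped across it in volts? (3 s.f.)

ρ = 0.0263 Ω·mm²/m = 2.63×10^-8 Ω·m
A = π(d/2)² = π(4.1500e-03 m)² = 5.4106e-05 m²
L = m/(density·A) = 201/(2670×5.4106e-05) = 1391 m
R = ρL/A = (2.63×10^-8)(1391)/(5.4106e-05) = 0.6763 Ω
V = IR = 235 × 0.6763 = 159 V

159 V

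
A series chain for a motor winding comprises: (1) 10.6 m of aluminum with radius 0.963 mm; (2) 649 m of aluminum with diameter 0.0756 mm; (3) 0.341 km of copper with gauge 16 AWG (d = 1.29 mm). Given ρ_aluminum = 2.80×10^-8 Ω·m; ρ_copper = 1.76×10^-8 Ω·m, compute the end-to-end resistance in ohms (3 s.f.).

4050 Ω

Seg 1: A = πr² = π(9.6300e-04 m)² = 2.913e-06 m²
R_1 = (2.80×10^-8)(10.6)/(2.913e-06) = 0.1019 Ω
Seg 2: A = π(d/2)² = π(3.7800e-05 m)² = 4.489e-09 m²
R_2 = (2.80×10^-8)(649)/(4.489e-09) = 4048 Ω
Seg 3: A = π(1.29/2 mm)² = π(6.4500e-04 m)² = 1.307e-06 m²
R_3 = (1.76×10^-8)(341)/(1.307e-06) = 4.592 Ω
R_total = R_1 + R_2 + R_3 = 4050 Ω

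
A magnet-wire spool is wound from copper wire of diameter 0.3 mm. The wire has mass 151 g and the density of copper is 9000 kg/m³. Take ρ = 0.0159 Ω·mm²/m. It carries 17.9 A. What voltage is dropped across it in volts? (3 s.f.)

956 V

ρ = 0.0159 Ω·mm²/m = 1.59×10^-8 Ω·m
A = π(d/2)² = π(1.5000e-04 m)² = 7.0686e-08 m²
L = m/(density·A) = 0.151/(9000×7.0686e-08) = 237.4 m
R = ρL/A = (1.59×10^-8)(237.4)/(7.0686e-08) = 53.39 Ω
V = IR = 17.9 × 53.39 = 956 V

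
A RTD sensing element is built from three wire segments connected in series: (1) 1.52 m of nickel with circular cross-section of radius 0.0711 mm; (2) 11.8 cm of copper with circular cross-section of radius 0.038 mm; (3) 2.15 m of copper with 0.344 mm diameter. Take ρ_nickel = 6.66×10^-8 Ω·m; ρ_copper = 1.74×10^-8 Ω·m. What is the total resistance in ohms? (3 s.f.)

7.23 Ω

Seg 1: A = πr² = π(7.1100e-05 m)² = 1.588e-08 m²
R_1 = (6.66×10^-8)(1.52)/(1.588e-08) = 6.374 Ω
Seg 2: A = πr² = π(3.8000e-05 m)² = 4.536e-09 m²
R_2 = (1.74×10^-8)(0.118)/(4.536e-09) = 0.4526 Ω
Seg 3: A = π(d/2)² = π(1.7200e-04 m)² = 9.294e-08 m²
R_3 = (1.74×10^-8)(2.15)/(9.294e-08) = 0.4025 Ω
R_total = R_1 + R_2 + R_3 = 7.23 Ω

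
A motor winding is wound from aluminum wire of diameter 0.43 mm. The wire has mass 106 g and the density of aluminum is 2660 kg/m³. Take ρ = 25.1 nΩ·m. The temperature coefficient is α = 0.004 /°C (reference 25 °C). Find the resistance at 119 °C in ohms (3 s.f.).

65.3 Ω

ρ = 25.1 nΩ·m = 2.51×10^-8 Ω·m
A = π(d/2)² = π(2.1500e-04 m)² = 1.4522e-07 m²
L = m/(density·A) = 0.106/(2660×1.4522e-07) = 274.4 m
R = ρL/A = (2.51×10^-8)(274.4)/(1.4522e-07) = 47.43 Ω
R(119 °C) = 47.43 × (1 + 0.004×94) = 65.3 Ω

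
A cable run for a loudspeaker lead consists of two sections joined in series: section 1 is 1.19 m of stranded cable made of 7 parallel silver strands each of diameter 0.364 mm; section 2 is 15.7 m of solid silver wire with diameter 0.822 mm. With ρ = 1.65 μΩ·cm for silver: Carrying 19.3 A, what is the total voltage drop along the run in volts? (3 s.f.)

9.94 V

ρ = 1.65 μΩ·cm = 1.65×10^-8 Ω·m
Section 1: A_strand = π(1.8200e-04)² = 1.041e-07 m²; R₁ = ρL/(N·A_s) = (1.65×10^-8)(1.19)/(7×1.041e-07) = 0.02696 Ω
Section 2: A = π(d/2)² = π(4.1100e-04 m)² = 5.307e-07 m²
R₂ = (1.65×10^-8)(15.7)/(5.307e-07) = 0.4881 Ω
R = R₁ + R₂ = 0.5151 Ω
V = IR = 19.3 × 0.5151 = 9.94 V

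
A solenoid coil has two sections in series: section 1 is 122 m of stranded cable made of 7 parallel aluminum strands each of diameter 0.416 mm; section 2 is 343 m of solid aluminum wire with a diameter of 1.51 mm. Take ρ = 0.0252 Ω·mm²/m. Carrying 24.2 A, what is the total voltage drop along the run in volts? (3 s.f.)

195 V

ρ = 0.0252 Ω·mm²/m = 2.52×10^-8 Ω·m
Section 1: A_strand = π(2.0800e-04)² = 1.359e-07 m²; R₁ = ρL/(N·A_s) = (2.52×10^-8)(122)/(7×1.359e-07) = 3.231 Ω
Section 2: A = π(d/2)² = π(7.5500e-04 m)² = 1.791e-06 m²
R₂ = (2.52×10^-8)(343)/(1.791e-06) = 4.827 Ω
R = R₁ + R₂ = 8.058 Ω
V = IR = 24.2 × 8.058 = 195 V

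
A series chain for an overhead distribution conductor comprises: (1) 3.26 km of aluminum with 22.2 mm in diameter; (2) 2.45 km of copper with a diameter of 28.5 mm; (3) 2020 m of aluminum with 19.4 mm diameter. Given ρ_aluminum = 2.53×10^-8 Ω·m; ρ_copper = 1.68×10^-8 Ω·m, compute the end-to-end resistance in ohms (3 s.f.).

0.450 Ω

Seg 1: A = π(d/2)² = π(1.1100e-02 m)² = 3.871e-04 m²
R_1 = (2.53×10^-8)(3260)/(3.871e-04) = 0.2131 Ω
Seg 2: A = π(d/2)² = π(1.4250e-02 m)² = 6.379e-04 m²
R_2 = (1.68×10^-8)(2450)/(6.379e-04) = 0.06452 Ω
Seg 3: A = π(d/2)² = π(9.7000e-03 m)² = 2.956e-04 m²
R_3 = (2.53×10^-8)(2020)/(2.956e-04) = 0.1729 Ω
R_total = R_1 + R_2 + R_3 = 0.450 Ω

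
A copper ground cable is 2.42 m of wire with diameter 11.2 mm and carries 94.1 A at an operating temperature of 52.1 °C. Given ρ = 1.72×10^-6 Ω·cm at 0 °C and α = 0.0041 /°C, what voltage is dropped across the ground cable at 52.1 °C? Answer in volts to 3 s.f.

ρ = 1.72×10^-6 Ω·cm = 1.72×10^-8 Ω·m
A = π(d/2)² = π(5.6000e-03 m)² = 9.852e-05 m²
R₍0₎ = ρL/A = (1.72×10^-8)(2.42)/(9.852e-05) = 4.225×10^-4 Ω
R₍52.1₎ = R₍0₎(1 + αΔT) = 4.225×10^-4 × (1 + 0.0041×52.1) = 5.127×10^-4 Ω
V = IR = 94.1 × 5.127×10^-4 = 0.0482 V

0.0482 V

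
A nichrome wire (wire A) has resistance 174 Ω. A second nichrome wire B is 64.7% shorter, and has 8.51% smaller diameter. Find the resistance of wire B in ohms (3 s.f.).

73.4 Ω

R ∝ L/d², so R_B/R_A = (1 − 64.7/100) × (1 − 8.51/100)⁻²
= 0.353 × 1.195 = 0.4217
R_B = 0.4217 × 174 = 73.4 Ω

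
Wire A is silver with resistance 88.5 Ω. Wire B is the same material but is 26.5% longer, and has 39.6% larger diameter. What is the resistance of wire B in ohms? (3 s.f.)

57.4 Ω

R ∝ L/d², so R_B/R_A = (1 + 26.5/100) × (1 + 39.6/100)⁻²
= 1.265 × 0.5131 = 0.6491
R_B = 0.6491 × 88.5 = 57.4 Ω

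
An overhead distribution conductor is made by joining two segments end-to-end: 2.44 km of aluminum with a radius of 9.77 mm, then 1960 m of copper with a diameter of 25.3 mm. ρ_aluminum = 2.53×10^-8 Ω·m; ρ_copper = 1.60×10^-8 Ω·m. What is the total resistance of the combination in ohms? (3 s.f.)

Segment 1: A = πr² = π(9.7700e-03 m)² = 2.999e-04 m²
R₁ = ρL/A = (2.53×10^-8)(2440)/(2.999e-04) = 0.2059 Ω
Segment 2: A = π(d/2)² = π(1.2650e-02 m)² = 5.027e-04 m²
R₂ = (1.60×10^-8)(1960)/(5.027e-04) = 0.06238 Ω
R = R₁ + R₂ = 0.268 Ω

0.268 Ω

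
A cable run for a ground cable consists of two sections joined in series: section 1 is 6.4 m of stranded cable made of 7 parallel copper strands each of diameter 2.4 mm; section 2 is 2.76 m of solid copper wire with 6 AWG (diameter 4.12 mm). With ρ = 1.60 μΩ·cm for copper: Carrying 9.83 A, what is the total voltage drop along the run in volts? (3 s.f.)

0.0643 V

ρ = 1.60 μΩ·cm = 1.60×10^-8 Ω·m
Section 1: A_strand = π(1.2000e-03)² = 4.524e-06 m²; R₁ = ρL/(N·A_s) = (1.60×10^-8)(6.4)/(7×4.524e-06) = 0.003234 Ω
Section 2: A = π(4.12/2 mm)² = π(2.0600e-03 m)² = 1.333e-05 m²
R₂ = (1.60×10^-8)(2.76)/(1.333e-05) = 0.003312 Ω
R = R₁ + R₂ = 0.006546 Ω
V = IR = 9.83 × 0.006546 = 0.0643 V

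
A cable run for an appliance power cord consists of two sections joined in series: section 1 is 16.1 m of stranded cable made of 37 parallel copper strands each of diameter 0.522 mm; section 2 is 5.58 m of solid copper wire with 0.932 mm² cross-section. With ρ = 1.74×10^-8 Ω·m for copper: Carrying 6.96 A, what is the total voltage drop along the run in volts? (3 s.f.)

0.971 V

Section 1: A_strand = π(2.6100e-04)² = 2.140e-07 m²; R₁ = ρL/(N·A_s) = (1.74×10^-8)(16.1)/(37×2.140e-07) = 0.03538 Ω
Section 2: A = 0.932 mm² = 9.320e-07 m²
R₂ = (1.74×10^-8)(5.58)/(9.320e-07) = 0.1042 Ω
R = R₁ + R₂ = 0.1396 Ω
V = IR = 6.96 × 0.1396 = 0.971 V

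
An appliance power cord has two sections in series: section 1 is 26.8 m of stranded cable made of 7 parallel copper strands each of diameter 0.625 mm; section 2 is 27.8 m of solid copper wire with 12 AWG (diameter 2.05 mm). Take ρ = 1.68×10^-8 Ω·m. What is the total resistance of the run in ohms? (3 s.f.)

0.351 Ω

Section 1: A_strand = π(3.1250e-04)² = 3.068e-07 m²; R₁ = ρL/(N·A_s) = (1.68×10^-8)(26.8)/(7×3.068e-07) = 0.2097 Ω
Section 2: A = π(2.05/2 mm)² = π(1.0250e-03 m)² = 3.301e-06 m²
R₂ = (1.68×10^-8)(27.8)/(3.301e-06) = 0.1415 Ω
R = R₁ + R₂ = 0.351 Ω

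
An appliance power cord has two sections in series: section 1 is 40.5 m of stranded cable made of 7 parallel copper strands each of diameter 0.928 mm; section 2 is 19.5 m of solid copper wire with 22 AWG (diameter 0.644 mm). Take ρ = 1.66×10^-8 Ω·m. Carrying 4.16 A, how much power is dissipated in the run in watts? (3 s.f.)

Section 1: A_strand = π(4.6400e-04)² = 6.764e-07 m²; R₁ = ρL/(N·A_s) = (1.66×10^-8)(40.5)/(7×6.764e-07) = 0.142 Ω
Section 2: A = π(0.644/2 mm)² = π(3.2200e-04 m)² = 3.257e-07 m²
R₂ = (1.66×10^-8)(19.5)/(3.257e-07) = 0.9938 Ω
R = R₁ + R₂ = 1.136 Ω
P = I²R = (4.16)² × 1.136 = 19.7 W

19.7 W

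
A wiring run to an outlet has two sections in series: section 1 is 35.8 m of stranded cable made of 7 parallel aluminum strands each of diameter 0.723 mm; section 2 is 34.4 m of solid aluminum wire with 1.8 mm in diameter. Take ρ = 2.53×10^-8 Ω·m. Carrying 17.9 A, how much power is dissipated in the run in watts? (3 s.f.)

Section 1: A_strand = π(3.6150e-04)² = 4.106e-07 m²; R₁ = ρL/(N·A_s) = (2.53×10^-8)(35.8)/(7×4.106e-07) = 0.3152 Ω
Section 2: A = π(d/2)² = π(9.0000e-04 m)² = 2.545e-06 m²
R₂ = (2.53×10^-8)(34.4)/(2.545e-06) = 0.342 Ω
R = R₁ + R₂ = 0.6572 Ω
P = I²R = (17.9)² × 0.6572 = 211 W

211 W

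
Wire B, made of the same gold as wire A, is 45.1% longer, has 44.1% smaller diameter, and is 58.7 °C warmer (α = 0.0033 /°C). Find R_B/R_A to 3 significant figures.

R ∝ ρL/d² with ρ ∝ (1+αΔT), so R_B/R_A = (1 + 45.1/100) × (1 − 44.1/100)⁻² × (1 + 0.0033×58.7)
= 1.451 × 3.2 × 1.194 = 5.54

5.54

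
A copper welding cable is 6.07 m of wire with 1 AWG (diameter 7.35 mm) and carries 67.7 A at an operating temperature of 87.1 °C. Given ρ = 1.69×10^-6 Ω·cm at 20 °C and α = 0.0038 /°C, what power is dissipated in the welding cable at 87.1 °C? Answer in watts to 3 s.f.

ρ = 1.69×10^-6 Ω·cm = 1.69×10^-8 Ω·m
A = π(7.35/2 mm)² = π(3.6750e-03 m)² = 4.243e-05 m²
R₍20₎ = ρL/A = (1.69×10^-8)(6.07)/(4.243e-05) = 0.002418 Ω
R₍87.1₎ = R₍20₎(1 + αΔT) = 0.002418 × (1 + 0.0038×67.1) = 0.003034 Ω
P = I²R = (67.7)² × 0.003034 = 13.9 W

13.9 W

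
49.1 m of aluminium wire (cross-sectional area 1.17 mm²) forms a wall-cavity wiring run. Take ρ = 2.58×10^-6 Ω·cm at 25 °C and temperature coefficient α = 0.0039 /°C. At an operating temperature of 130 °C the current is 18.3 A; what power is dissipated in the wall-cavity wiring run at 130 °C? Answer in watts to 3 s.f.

511 W

ρ = 2.58×10^-6 Ω·cm = 2.58×10^-8 Ω·m
A = 1.17 mm² = 1.170e-06 m²
R₍25₎ = ρL/A = (2.58×10^-8)(49.1)/(1.170e-06) = 1.083 Ω
R₍130₎ = R₍25₎(1 + αΔT) = 1.083 × (1 + 0.0039×105) = 1.526 Ω
P = I²R = (18.3)² × 1.526 = 511 W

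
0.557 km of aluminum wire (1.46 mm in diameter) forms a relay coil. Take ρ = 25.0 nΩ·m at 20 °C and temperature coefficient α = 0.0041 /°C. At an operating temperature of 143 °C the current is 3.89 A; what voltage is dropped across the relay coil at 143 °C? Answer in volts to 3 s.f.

ρ = 25.0 nΩ·m = 2.50×10^-8 Ω·m
A = π(d/2)² = π(7.3000e-04 m)² = 1.674e-06 m²
R₍20₎ = ρL/A = (2.50×10^-8)(557)/(1.674e-06) = 8.318 Ω
R₍143₎ = R₍20₎(1 + αΔT) = 8.318 × (1 + 0.0041×123) = 12.51 Ω
V = IR = 3.89 × 12.51 = 48.7 V

48.7 V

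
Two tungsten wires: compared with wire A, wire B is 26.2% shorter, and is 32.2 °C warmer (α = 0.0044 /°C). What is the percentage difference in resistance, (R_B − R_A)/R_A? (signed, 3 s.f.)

R ∝ ρL/d² with ρ ∝ (1+αΔT), so R_B/R_A = (1 − 26.2/100) × (1 + 0.0044×32.2)
= 0.738 × 1.142 = 0.8426
(R_B − R_A)/R_A = 0.8426 − 1 = -15.7%

-15.7%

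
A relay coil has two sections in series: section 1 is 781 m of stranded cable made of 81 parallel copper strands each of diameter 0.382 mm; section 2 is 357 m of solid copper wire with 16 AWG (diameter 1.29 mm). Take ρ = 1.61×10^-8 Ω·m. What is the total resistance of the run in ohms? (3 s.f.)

5.75 Ω

Section 1: A_strand = π(1.9100e-04)² = 1.146e-07 m²; R₁ = ρL/(N·A_s) = (1.61×10^-8)(781)/(81×1.146e-07) = 1.354 Ω
Section 2: A = π(1.29/2 mm)² = π(6.4500e-04 m)² = 1.307e-06 m²
R₂ = (1.61×10^-8)(357)/(1.307e-06) = 4.398 Ω
R = R₁ + R₂ = 5.75 Ω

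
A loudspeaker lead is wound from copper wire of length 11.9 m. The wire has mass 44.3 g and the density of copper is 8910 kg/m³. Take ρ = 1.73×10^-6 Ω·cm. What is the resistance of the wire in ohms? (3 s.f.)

ρ = 1.73×10^-6 Ω·cm = 1.73×10^-8 Ω·m
A = m/(density·L) = 0.0443/(8910×11.9) = 4.1781e-07 m²
R = ρL/A = (1.73×10^-8)(11.9)/(4.1781e-07) = 0.493 Ω

0.493 Ω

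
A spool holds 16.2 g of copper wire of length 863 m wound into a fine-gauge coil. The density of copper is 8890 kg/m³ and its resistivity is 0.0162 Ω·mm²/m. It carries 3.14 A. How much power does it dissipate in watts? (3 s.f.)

ρ = 0.0162 Ω·mm²/m = 1.62×10^-8 Ω·m
A = m/(density·L) = 0.0162/(8890×863) = 2.1116e-09 m²
R = ρL/A = (1.62×10^-8)(863)/(2.1116e-09) = 6621 Ω
P = I²R = (3.14)² × 6621 = 65300 W

65300 W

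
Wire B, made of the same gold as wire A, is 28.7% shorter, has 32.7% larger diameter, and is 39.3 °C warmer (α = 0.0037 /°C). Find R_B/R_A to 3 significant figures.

0.464

R ∝ ρL/d² with ρ ∝ (1+αΔT), so R_B/R_A = (1 − 28.7/100) × (1 + 32.7/100)⁻² × (1 + 0.0037×39.3)
= 0.713 × 0.5679 × 1.145 = 0.464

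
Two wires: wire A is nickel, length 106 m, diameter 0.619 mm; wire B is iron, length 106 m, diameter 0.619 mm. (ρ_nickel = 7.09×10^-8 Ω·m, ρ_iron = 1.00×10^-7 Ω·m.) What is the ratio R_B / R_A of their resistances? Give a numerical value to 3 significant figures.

R ∝ ρL/d², so R_B/R_A = (ρ_B/ρ_A)
= (1.00×10^-7/7.09×10^-8) = 1.41

1.41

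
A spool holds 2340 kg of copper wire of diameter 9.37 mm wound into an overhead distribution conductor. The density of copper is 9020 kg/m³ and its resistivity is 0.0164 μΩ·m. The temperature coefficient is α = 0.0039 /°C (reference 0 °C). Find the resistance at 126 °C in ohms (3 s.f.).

ρ = 0.0164 μΩ·m = 1.64×10^-8 Ω·m
A = π(d/2)² = π(4.6850e-03 m)² = 6.8956e-05 m²
L = m/(density·A) = 2340/(9020×6.8956e-05) = 3762 m
R = ρL/A = (1.64×10^-8)(3762)/(6.8956e-05) = 0.8948 Ω
R(126 °C) = 0.8948 × (1 + 0.0039×126) = 1.33 Ω

1.33 Ω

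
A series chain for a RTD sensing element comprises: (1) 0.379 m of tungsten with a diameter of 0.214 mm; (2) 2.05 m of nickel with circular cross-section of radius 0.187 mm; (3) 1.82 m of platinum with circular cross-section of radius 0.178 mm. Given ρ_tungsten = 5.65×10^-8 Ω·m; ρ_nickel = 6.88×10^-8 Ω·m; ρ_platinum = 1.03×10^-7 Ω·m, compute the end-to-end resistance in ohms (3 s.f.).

3.76 Ω

Seg 1: A = π(d/2)² = π(1.0700e-04 m)² = 3.597e-08 m²
R_1 = (5.65×10^-8)(0.379)/(3.597e-08) = 0.5953 Ω
Seg 2: A = πr² = π(1.8700e-04 m)² = 1.099e-07 m²
R_2 = (6.88×10^-8)(2.05)/(1.099e-07) = 1.284 Ω
Seg 3: A = πr² = π(1.7800e-04 m)² = 9.954e-08 m²
R_3 = (1.03×10^-7)(1.82)/(9.954e-08) = 1.883 Ω
R_total = R_1 + R_2 + R_3 = 3.76 Ω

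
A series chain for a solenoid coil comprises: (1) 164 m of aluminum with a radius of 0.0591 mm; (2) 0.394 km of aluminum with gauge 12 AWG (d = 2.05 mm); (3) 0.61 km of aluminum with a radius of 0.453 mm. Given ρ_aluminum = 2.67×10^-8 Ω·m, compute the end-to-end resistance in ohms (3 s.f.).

Seg 1: A = πr² = π(5.9100e-05 m)² = 1.097e-08 m²
R_1 = (2.67×10^-8)(164)/(1.097e-08) = 399.1 Ω
Seg 2: A = π(2.05/2 mm)² = π(1.0250e-03 m)² = 3.301e-06 m²
R_2 = (2.67×10^-8)(394)/(3.301e-06) = 3.187 Ω
Seg 3: A = πr² = π(4.5300e-04 m)² = 6.447e-07 m²
R_3 = (2.67×10^-8)(610)/(6.447e-07) = 25.26 Ω
R_total = R_1 + R_2 + R_3 = 428 Ω

428 Ω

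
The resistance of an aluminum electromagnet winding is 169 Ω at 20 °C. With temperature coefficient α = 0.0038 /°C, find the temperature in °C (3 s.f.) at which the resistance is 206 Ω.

R = R₀(1 + α(T − T₀)) ⇒ T = T₀ + (R/R₀ − 1)/α
T = 20 + (206/169 − 1)/0.0038 = 20 + (0.2189)/0.0038 = 77.6 °C

77.6 °C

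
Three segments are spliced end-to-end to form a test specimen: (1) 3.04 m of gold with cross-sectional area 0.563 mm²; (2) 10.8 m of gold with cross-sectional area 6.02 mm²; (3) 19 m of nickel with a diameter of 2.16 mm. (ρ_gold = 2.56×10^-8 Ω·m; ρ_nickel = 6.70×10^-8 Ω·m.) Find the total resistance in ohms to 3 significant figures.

Seg 1: A = 0.563 mm² = 5.630e-07 m²
R_1 = (2.56×10^-8)(3.04)/(5.630e-07) = 0.1382 Ω
Seg 2: A = 6.02 mm² = 6.020e-06 m²
R_2 = (2.56×10^-8)(10.8)/(6.020e-06) = 0.04593 Ω
Seg 3: A = π(d/2)² = π(1.0800e-03 m)² = 3.664e-06 m²
R_3 = (6.70×10^-8)(19)/(3.664e-06) = 0.3474 Ω
R_total = R_1 + R_2 + R_3 = 0.532 Ω

0.532 Ω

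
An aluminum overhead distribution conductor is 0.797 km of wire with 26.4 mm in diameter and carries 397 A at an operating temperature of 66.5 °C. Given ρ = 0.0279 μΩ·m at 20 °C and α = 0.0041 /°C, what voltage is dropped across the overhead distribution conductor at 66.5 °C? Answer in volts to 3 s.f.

ρ = 0.0279 μΩ·m = 2.79×10^-8 Ω·m
A = π(d/2)² = π(1.3200e-02 m)² = 5.474e-04 m²
R₍20₎ = ρL/A = (2.79×10^-8)(797)/(5.474e-04) = 0.04062 Ω
R₍66.5₎ = R₍20₎(1 + αΔT) = 0.04062 × (1 + 0.0041×46.5) = 0.04837 Ω
V = IR = 397 × 0.04837 = 19.2 V

19.2 V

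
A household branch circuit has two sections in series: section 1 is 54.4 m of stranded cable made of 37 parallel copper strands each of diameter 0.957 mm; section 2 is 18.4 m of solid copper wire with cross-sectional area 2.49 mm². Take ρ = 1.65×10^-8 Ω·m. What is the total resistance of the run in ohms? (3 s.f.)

Section 1: A_strand = π(4.7850e-04)² = 7.193e-07 m²; R₁ = ρL/(N·A_s) = (1.65×10^-8)(54.4)/(37×7.193e-07) = 0.03373 Ω
Section 2: A = 2.49 mm² = 2.490e-06 m²
R₂ = (1.65×10^-8)(18.4)/(2.490e-06) = 0.1219 Ω
R = R₁ + R₂ = 0.156 Ω

0.156 Ω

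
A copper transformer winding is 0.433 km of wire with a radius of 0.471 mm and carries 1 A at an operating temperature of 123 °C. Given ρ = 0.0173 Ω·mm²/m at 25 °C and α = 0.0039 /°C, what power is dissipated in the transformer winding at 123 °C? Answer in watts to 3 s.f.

14.9 W

ρ = 0.0173 Ω·mm²/m = 1.73×10^-8 Ω·m
A = πr² = π(4.7100e-04 m)² = 6.969e-07 m²
R₍25₎ = ρL/A = (1.73×10^-8)(433)/(6.969e-07) = 10.75 Ω
R₍123₎ = R₍25₎(1 + αΔT) = 10.75 × (1 + 0.0039×98) = 14.86 Ω
P = I²R = (1)² × 14.86 = 14.9 W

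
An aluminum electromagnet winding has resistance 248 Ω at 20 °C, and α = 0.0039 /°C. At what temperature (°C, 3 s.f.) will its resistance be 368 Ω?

R = R₀(1 + α(T − T₀)) ⇒ T = T₀ + (R/R₀ − 1)/α
T = 20 + (368/248 − 1)/0.0039 = 20 + (0.4839)/0.0039 = 144 °C

144 °C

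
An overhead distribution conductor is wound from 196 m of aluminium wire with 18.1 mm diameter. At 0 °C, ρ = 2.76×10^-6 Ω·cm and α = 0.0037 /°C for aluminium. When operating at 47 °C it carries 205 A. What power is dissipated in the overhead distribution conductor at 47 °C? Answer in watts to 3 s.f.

ρ = 2.76×10^-6 Ω·cm = 2.76×10^-8 Ω·m
A = π(d/2)² = π(9.0500e-03 m)² = 2.573e-04 m²
R₍0₎ = ρL/A = (2.76×10^-8)(196)/(2.573e-04) = 0.02102 Ω
R₍47₎ = R₍0₎(1 + αΔT) = 0.02102 × (1 + 0.0037×47) = 0.02468 Ω
P = I²R = (205)² × 0.02468 = 1040 W

1040 W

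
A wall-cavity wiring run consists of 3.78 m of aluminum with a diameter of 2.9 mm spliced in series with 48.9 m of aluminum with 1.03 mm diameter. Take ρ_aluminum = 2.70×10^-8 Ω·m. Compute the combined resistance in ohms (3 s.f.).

Segment 1: A = π(d/2)² = π(1.4500e-03 m)² = 6.605e-06 m²
R₁ = ρL/A = (2.70×10^-8)(3.78)/(6.605e-06) = 0.01545 Ω
Segment 2: A = π(d/2)² = π(5.1500e-04 m)² = 8.332e-07 m²
R₂ = (2.70×10^-8)(48.9)/(8.332e-07) = 1.585 Ω
R = R₁ + R₂ = 1.60 Ω

1.60 Ω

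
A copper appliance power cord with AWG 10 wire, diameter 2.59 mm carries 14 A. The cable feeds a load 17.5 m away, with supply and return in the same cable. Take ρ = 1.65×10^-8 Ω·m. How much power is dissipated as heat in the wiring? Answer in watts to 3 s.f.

A = π(2.59/2 mm)² = π(1.2950e-03 m)² = 5.269e-06 m²
Total conductor length (both ways) L = 2 × 17.5 = 35 m
R = ρL/A = (1.65×10^-8)(35)/(5.269e-06) = 0.1096 Ω
P = I²R = (14)² × 0.1096 = 21.5 W

21.5 W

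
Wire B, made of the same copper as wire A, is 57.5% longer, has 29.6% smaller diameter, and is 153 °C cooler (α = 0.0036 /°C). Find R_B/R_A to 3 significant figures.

1.43

R ∝ ρL/d² with ρ ∝ (1+αΔT), so R_B/R_A = (1 + 57.5/100) × (1 − 29.6/100)⁻² × (1 − 0.0036×153)
= 1.575 × 2.018 × 0.4492 = 1.43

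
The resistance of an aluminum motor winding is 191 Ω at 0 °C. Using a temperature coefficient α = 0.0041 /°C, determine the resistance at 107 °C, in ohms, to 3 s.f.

ΔT = 107 − 0 = 107 °C
R = R₀(1 + αΔT) = 191 × (1 + 0.0041×107) = 191 × 1.439 = 275 Ω

275 Ω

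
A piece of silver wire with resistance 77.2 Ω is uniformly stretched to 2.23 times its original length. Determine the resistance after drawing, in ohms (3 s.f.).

384 Ω

Volume constant ⇒ A' = A/k with k = 2.23. R' = ρ(kL)/(A/k) = k²R.
R' = 4.973 × 77.2 = 384 Ω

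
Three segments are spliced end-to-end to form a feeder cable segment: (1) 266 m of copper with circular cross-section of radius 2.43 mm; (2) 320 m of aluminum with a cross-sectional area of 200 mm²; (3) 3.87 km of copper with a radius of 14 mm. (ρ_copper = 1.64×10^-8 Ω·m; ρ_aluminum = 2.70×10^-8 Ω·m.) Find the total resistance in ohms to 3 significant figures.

Seg 1: A = πr² = π(2.4300e-03 m)² = 1.855e-05 m²
R_1 = (1.64×10^-8)(266)/(1.855e-05) = 0.2352 Ω
Seg 2: A = 200 mm² = 2.000e-04 m²
R_2 = (2.70×10^-8)(320)/(2.000e-04) = 0.0432 Ω
Seg 3: A = πr² = π(1.4000e-02 m)² = 6.158e-04 m²
R_3 = (1.64×10^-8)(3870)/(6.158e-04) = 0.1031 Ω
R_total = R_1 + R_2 + R_3 = 0.381 Ω

0.381 Ω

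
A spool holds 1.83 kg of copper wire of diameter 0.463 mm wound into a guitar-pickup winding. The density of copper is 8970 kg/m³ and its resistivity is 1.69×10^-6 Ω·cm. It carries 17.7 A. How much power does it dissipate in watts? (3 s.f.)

38100 W

ρ = 1.69×10^-6 Ω·cm = 1.69×10^-8 Ω·m
A = π(d/2)² = π(2.3150e-04 m)² = 1.6837e-07 m²
L = m/(density·A) = 1.83/(8970×1.6837e-07) = 1212 m
R = ρL/A = (1.69×10^-8)(1212)/(1.6837e-07) = 121.6 Ω
P = I²R = (17.7)² × 121.6 = 38100 W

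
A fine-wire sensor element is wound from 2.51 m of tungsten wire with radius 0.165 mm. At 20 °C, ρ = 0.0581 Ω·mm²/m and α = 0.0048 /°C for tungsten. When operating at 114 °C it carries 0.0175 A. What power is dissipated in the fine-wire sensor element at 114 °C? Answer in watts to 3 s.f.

ρ = 0.0581 Ω·mm²/m = 5.81×10^-8 Ω·m
A = πr² = π(1.6500e-04 m)² = 8.553e-08 m²
R₍20₎ = ρL/A = (5.81×10^-8)(2.51)/(8.553e-08) = 1.705 Ω
R₍114₎ = R₍20₎(1 + αΔT) = 1.705 × (1 + 0.0048×94) = 2.474 Ω
P = I²R = (0.0175)² × 2.474 = 7.58×10^-4 W

7.58×10^-4 W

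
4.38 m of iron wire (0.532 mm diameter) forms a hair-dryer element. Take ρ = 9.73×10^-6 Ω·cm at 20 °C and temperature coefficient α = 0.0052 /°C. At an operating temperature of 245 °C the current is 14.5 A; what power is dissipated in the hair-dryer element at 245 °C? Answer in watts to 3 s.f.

ρ = 9.73×10^-6 Ω·cm = 9.73×10^-8 Ω·m
A = π(d/2)² = π(2.6600e-04 m)² = 2.223e-07 m²
R₍20₎ = ρL/A = (9.73×10^-8)(4.38)/(2.223e-07) = 1.917 Ω
R₍245₎ = R₍20₎(1 + αΔT) = 1.917 × (1 + 0.0052×225) = 4.16 Ω
P = I²R = (14.5)² × 4.16 = 875 W

875 W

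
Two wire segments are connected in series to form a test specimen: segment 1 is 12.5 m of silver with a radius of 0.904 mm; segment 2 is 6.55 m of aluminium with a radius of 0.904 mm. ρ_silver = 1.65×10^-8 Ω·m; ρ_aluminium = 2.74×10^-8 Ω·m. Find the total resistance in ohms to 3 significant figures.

Segment 1: A = πr² = π(9.0400e-04 m)² = 2.567e-06 m²
R₁ = ρL/A = (1.65×10^-8)(12.5)/(2.567e-06) = 0.08034 Ω
R₂ = (2.74×10^-8)(6.55)/(2.567e-06) = 0.0699 Ω
R = R₁ + R₂ = 0.150 Ω

0.150 Ω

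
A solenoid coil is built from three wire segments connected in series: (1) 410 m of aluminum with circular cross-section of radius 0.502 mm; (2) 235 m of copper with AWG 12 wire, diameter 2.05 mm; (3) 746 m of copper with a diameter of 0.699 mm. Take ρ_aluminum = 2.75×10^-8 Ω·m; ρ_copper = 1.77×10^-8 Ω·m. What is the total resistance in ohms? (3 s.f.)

49.9 Ω

Seg 1: A = πr² = π(5.0200e-04 m)² = 7.917e-07 m²
R_1 = (2.75×10^-8)(410)/(7.917e-07) = 14.24 Ω
Seg 2: A = π(2.05/2 mm)² = π(1.0250e-03 m)² = 3.301e-06 m²
R_2 = (1.77×10^-8)(235)/(3.301e-06) = 1.26 Ω
Seg 3: A = π(d/2)² = π(3.4950e-04 m)² = 3.837e-07 m²
R_3 = (1.77×10^-8)(746)/(3.837e-07) = 34.41 Ω
R_total = R_1 + R_2 + R_3 = 49.9 Ω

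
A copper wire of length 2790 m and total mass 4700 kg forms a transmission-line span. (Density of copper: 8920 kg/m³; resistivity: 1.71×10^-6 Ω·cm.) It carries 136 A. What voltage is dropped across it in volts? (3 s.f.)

ρ = 1.71×10^-6 Ω·cm = 1.71×10^-8 Ω·m
A = m/(density·L) = 4700/(8920×2790) = 1.8886e-04 m²
R = ρL/A = (1.71×10^-8)(2790)/(1.8886e-04) = 0.2526 Ω
V = IR = 136 × 0.2526 = 34.4 V

34.4 V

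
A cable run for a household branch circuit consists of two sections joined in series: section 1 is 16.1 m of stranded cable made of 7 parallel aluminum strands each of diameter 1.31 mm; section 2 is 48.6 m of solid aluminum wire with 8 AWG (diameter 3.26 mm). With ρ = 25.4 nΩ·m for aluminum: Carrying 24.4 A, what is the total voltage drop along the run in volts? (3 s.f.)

ρ = 25.4 nΩ·m = 2.54×10^-8 Ω·m
Section 1: A_strand = π(6.5500e-04)² = 1.348e-06 m²; R₁ = ρL/(N·A_s) = (2.54×10^-8)(16.1)/(7×1.348e-06) = 0.04334 Ω
Section 2: A = π(3.26/2 mm)² = π(1.6300e-03 m)² = 8.347e-06 m²
R₂ = (2.54×10^-8)(48.6)/(8.347e-06) = 0.1479 Ω
R = R₁ + R₂ = 0.1912 Ω
V = IR = 24.4 × 0.1912 = 4.67 V

4.67 V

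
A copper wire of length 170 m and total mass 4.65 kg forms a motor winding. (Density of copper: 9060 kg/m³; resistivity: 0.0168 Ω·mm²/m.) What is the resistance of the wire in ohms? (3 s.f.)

0.946 Ω

ρ = 0.0168 Ω·mm²/m = 1.68×10^-8 Ω·m
A = m/(density·L) = 4.65/(9060×170) = 3.0191e-06 m²
R = ρL/A = (1.68×10^-8)(170)/(3.0191e-06) = 0.946 Ω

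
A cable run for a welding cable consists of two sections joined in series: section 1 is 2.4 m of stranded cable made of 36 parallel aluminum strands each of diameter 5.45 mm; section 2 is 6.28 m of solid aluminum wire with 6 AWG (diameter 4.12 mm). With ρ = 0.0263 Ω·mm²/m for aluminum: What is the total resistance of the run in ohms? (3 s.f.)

ρ = 0.0263 Ω·mm²/m = 2.63×10^-8 Ω·m
Section 1: A_strand = π(2.7250e-03)² = 2.333e-05 m²; R₁ = ρL/(N·A_s) = (2.63×10^-8)(2.4)/(36×2.333e-05) = 7.516×10^-5 Ω
Section 2: A = π(4.12/2 mm)² = π(2.0600e-03 m)² = 1.333e-05 m²
R₂ = (2.63×10^-8)(6.28)/(1.333e-05) = 0.01239 Ω
R = R₁ + R₂ = 0.0125 Ω

0.0125 Ω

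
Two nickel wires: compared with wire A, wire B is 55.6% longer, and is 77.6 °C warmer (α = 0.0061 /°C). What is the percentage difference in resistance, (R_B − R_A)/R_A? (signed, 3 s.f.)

129%

R ∝ ρL/d² with ρ ∝ (1+αΔT), so R_B/R_A = (1 + 55.6/100) × (1 + 0.0061×77.6)
= 1.556 × 1.473 = 2.292
(R_B − R_A)/R_A = 2.292 − 1 = 129%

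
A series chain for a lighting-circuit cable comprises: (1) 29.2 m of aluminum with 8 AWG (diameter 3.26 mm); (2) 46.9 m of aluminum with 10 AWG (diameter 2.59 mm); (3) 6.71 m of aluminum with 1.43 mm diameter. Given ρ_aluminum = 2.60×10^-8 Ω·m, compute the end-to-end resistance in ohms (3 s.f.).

0.431 Ω

Seg 1: A = π(3.26/2 mm)² = π(1.6300e-03 m)² = 8.347e-06 m²
R_1 = (2.60×10^-8)(29.2)/(8.347e-06) = 0.09096 Ω
Seg 2: A = π(2.59/2 mm)² = π(1.2950e-03 m)² = 5.269e-06 m²
R_2 = (2.60×10^-8)(46.9)/(5.269e-06) = 0.2314 Ω
Seg 3: A = π(d/2)² = π(7.1500e-04 m)² = 1.606e-06 m²
R_3 = (2.60×10^-8)(6.71)/(1.606e-06) = 0.1086 Ω
R_total = R_1 + R_2 + R_3 = 0.431 Ω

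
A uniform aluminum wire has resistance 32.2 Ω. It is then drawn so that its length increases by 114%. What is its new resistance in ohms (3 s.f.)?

147 Ω

k = 1 + 114/100 = 2.14; volume constant ⇒ A' = A/k, so R' = k²R.
R' = 4.58 × 32.2 = 147 Ω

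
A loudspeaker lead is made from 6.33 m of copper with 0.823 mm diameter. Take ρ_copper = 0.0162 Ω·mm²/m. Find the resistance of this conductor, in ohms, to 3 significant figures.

0.193 Ω

ρ = 0.0162 Ω·mm²/m = 1.62×10^-8 Ω·m
A = π(d/2)² = π(4.1150e-04 m)² = 5.320e-07 m²
R = ρL/A = (1.62×10^-8)(6.33 m)/(5.320e-07 m²) = 0.193 Ω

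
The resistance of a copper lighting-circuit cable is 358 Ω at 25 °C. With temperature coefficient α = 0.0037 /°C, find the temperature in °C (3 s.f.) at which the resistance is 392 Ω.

R = R₀(1 + α(T − T₀)) ⇒ T = T₀ + (R/R₀ − 1)/α
T = 25 + (392/358 − 1)/0.0037 = 25 + (0.09497)/0.0037 = 50.7 °C

50.7 °C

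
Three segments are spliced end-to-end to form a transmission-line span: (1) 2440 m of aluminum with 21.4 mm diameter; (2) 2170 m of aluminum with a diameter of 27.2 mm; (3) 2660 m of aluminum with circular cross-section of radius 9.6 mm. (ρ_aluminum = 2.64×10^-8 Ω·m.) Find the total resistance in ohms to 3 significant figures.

0.520 Ω

Seg 1: A = π(d/2)² = π(1.0700e-02 m)² = 3.597e-04 m²
R_1 = (2.64×10^-8)(2440)/(3.597e-04) = 0.1791 Ω
Seg 2: A = π(d/2)² = π(1.3600e-02 m)² = 5.811e-04 m²
R_2 = (2.64×10^-8)(2170)/(5.811e-04) = 0.09859 Ω
Seg 3: A = πr² = π(9.6000e-03 m)² = 2.895e-04 m²
R_3 = (2.64×10^-8)(2660)/(2.895e-04) = 0.2425 Ω
R_total = R_1 + R_2 + R_3 = 0.520 Ω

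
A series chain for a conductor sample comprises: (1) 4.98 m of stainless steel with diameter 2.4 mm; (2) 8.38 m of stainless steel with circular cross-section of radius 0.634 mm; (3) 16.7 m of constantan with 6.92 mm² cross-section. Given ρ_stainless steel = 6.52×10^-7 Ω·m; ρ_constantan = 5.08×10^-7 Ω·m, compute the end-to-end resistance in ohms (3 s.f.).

Seg 1: A = π(d/2)² = π(1.2000e-03 m)² = 4.524e-06 m²
R_1 = (6.52×10^-7)(4.98)/(4.524e-06) = 0.7177 Ω
Seg 2: A = πr² = π(6.3400e-04 m)² = 1.263e-06 m²
R_2 = (6.52×10^-7)(8.38)/(1.263e-06) = 4.327 Ω
Seg 3: A = 6.92 mm² = 6.920e-06 m²
R_3 = (5.08×10^-7)(16.7)/(6.920e-06) = 1.226 Ω
R_total = R_1 + R_2 + R_3 = 6.27 Ω

6.27 Ω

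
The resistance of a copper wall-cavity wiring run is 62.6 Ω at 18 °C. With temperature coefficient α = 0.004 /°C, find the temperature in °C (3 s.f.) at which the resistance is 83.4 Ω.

R = R₀(1 + α(T − T₀)) ⇒ T = T₀ + (R/R₀ − 1)/α
T = 18 + (83.4/62.6 − 1)/0.004 = 18 + (0.3323)/0.004 = 101 °C

101 °C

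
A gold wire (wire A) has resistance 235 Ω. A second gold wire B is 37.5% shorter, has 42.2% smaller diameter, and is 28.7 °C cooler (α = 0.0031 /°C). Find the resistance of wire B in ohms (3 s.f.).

R ∝ ρL/d² with ρ ∝ (1+αΔT), so R_B/R_A = (1 − 37.5/100) × (1 − 42.2/100)⁻² × (1 − 0.0031×28.7)
= 0.625 × 2.993 × 0.911 = 1.704
R_B = 1.704 × 235 = 401 Ω

401 Ω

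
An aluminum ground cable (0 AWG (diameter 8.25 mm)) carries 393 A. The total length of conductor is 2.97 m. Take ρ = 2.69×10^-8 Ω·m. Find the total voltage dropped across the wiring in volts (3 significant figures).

A = π(8.25/2 mm)² = π(4.1250e-03 m)² = 5.346e-05 m²
R = ρL/A = (2.69×10^-8)(2.97)/(5.346e-05) = 0.001495 Ω
V = IR = 393 × 0.001495 = 0.587 V

0.587 V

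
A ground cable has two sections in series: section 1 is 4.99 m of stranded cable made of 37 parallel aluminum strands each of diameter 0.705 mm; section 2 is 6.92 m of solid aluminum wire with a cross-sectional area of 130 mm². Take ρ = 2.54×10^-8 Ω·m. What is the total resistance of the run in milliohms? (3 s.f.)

Section 1: A_strand = π(3.5250e-04)² = 3.904e-07 m²; R₁ = ρL/(N·A_s) = (2.54×10^-8)(4.99)/(37×3.904e-07) = 0.008775 Ω
Section 2: A = 130 mm² = 1.300e-04 m²
R₂ = (2.54×10^-8)(6.92)/(1.300e-04) = 0.001352 Ω
R = R₁ + R₂ = 10.1 mΩ

10.1 mΩ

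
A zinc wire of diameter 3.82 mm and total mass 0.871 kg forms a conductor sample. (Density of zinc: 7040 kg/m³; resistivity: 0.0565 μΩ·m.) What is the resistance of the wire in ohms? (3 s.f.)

0.0532 Ω

ρ = 0.0565 μΩ·m = 5.65×10^-8 Ω·m
A = π(d/2)² = π(1.9100e-03 m)² = 1.1461e-05 m²
L = m/(density·A) = 0.871/(7040×1.1461e-05) = 10.8 m
R = ρL/A = (5.65×10^-8)(10.8)/(1.1461e-05) = 0.0532 Ω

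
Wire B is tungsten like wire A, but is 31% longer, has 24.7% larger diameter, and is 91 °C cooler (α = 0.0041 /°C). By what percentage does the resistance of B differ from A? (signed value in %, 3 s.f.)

R ∝ ρL/d² with ρ ∝ (1+αΔT), so R_B/R_A = (1 + 31/100) × (1 + 24.7/100)⁻² × (1 − 0.0041×91)
= 1.31 × 0.6431 × 0.6269 = 0.5281
(R_B − R_A)/R_A = 0.5281 − 1 = -47.2%

-47.2%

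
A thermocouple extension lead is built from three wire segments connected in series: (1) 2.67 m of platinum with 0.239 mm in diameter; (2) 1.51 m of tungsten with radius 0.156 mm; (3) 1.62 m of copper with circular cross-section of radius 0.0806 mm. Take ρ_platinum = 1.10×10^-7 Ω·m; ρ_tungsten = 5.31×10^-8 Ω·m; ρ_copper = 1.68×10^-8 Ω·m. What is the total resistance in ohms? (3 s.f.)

8.93 Ω

Seg 1: A = π(d/2)² = π(1.1950e-04 m)² = 4.486e-08 m²
R_1 = (1.10×10^-7)(2.67)/(4.486e-08) = 6.547 Ω
Seg 2: A = πr² = π(1.5600e-04 m)² = 7.645e-08 m²
R_2 = (5.31×10^-8)(1.51)/(7.645e-08) = 1.049 Ω
Seg 3: A = πr² = π(8.0600e-05 m)² = 2.041e-08 m²
R_3 = (1.68×10^-8)(1.62)/(2.041e-08) = 1.334 Ω
R_total = R_1 + R_2 + R_3 = 8.93 Ω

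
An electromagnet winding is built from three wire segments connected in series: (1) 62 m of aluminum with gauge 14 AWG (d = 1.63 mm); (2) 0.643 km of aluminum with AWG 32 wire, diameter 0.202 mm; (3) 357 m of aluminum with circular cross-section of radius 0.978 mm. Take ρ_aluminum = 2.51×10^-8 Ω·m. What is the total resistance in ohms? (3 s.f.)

Seg 1: A = π(1.63/2 mm)² = π(8.1500e-04 m)² = 2.087e-06 m²
R_1 = (2.51×10^-8)(62)/(2.087e-06) = 0.7458 Ω
Seg 2: A = π(0.202/2 mm)² = π(1.0100e-04 m)² = 3.205e-08 m²
R_2 = (2.51×10^-8)(643)/(3.205e-08) = 503.6 Ω
Seg 3: A = πr² = π(9.7800e-04 m)² = 3.005e-06 m²
R_3 = (2.51×10^-8)(357)/(3.005e-06) = 2.982 Ω
R_total = R_1 + R_2 + R_3 = 507 Ω

507 Ω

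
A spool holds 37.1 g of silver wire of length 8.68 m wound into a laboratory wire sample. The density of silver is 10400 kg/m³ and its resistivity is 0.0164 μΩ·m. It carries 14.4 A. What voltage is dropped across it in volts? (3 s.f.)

ρ = 0.0164 μΩ·m = 1.64×10^-8 Ω·m
A = m/(density·L) = 0.0371/(10400×8.68) = 4.1098e-07 m²
R = ρL/A = (1.64×10^-8)(8.68)/(4.1098e-07) = 0.3464 Ω
V = IR = 14.4 × 0.3464 = 4.99 V

4.99 V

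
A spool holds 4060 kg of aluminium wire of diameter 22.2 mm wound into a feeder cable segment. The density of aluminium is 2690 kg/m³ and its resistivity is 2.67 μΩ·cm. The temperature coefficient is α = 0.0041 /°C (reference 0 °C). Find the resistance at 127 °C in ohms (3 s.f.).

0.409 Ω

ρ = 2.67 μΩ·cm = 2.67×10^-8 Ω·m
A = π(d/2)² = π(1.1100e-02 m)² = 3.8708e-04 m²
L = m/(density·A) = 4060/(2690×3.8708e-04) = 3899 m
R = ρL/A = (2.67×10^-8)(3899)/(3.8708e-04) = 0.269 Ω
R(127 °C) = 0.269 × (1 + 0.0041×127) = 0.409 Ω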